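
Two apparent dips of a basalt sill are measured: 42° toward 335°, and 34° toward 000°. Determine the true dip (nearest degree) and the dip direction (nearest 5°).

true dip 44°, dip direction 315°

Represent each trace as a vector plunging at its apparent dip toward its trend (east-north-up frame): v₁ = (-0.314, 0.674, -0.669), v₂ = (0.000, 0.829, -0.559).
n = v₁ × v₂ = (-0.178, 0.176, 0.260) (taken with n_z > 0).
Dip δ = arctan(|n_h|/n_z) = arctan(0.250/0.260) = 43.9°.
Dip direction = azimuth of (n_x, n_y) = atan2(-0.178, 0.176) = 315°.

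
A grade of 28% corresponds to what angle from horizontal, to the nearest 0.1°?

tan θ = 28/100 = 0.2800
θ = arctan(0.2800) = 15.64°

15.6°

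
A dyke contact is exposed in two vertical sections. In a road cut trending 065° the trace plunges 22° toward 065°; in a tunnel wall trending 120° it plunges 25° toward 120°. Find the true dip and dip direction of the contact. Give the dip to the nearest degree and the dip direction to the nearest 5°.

Represent each trace as a vector plunging at its apparent dip toward its trend (east-north-up frame): v₁ = (0.840, 0.392, -0.375), v₂ = (0.785, -0.453, -0.423).
The plane normal is n = v₁ × v₂ ∝ (0.335, -0.061, 0.688).
Dip δ = arctan(|n_h|/n_z) = arctan(0.341/0.688) = 26.3°.
The horizontal component of n points toward azimuth atan2(n_x, n_y) = 100°, the dip direction.

true dip 26°, dip direction 100°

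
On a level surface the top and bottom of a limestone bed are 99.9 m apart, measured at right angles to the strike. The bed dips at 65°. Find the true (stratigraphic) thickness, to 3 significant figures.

90.5 m

True thickness t = w · sin(dip) = 99.9 × sin 65°
t = 99.9 × 0.9063 = 90.540 m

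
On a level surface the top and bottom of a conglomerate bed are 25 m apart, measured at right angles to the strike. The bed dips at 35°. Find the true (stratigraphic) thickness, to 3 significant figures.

14.3 m

True thickness t = w · sin(dip) = 25 × sin 35°
t = 25 × 0.5736 = 14.339 m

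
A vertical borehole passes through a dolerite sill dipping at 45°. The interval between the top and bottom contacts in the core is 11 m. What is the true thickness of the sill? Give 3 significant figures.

7.78 m

True thickness t = h · cos(dip) = 11 × cos 45°
t = 11 × 0.7071 = 7.778 m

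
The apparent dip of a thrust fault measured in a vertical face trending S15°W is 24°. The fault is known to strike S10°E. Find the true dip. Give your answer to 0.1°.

The section is 25° from the strike.
tan δ = tan α / sin β = tan 24° / sin 25° = 0.4452 / 0.4226 = 1.0535
true dip = arctan 1.0535 = 46.49°

46.5°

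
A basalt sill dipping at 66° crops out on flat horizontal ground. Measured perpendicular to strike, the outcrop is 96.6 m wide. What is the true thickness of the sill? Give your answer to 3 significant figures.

True thickness t = w · sin(dip) = 96.6 × sin 66°
t = 96.6 × 0.9135 = 88.248 m

88.2 m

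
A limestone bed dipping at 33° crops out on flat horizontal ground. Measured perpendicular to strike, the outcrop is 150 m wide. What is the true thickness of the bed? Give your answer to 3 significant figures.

True thickness t = w · sin(dip) = 150 × sin 33°
t = 150 × 0.5446 = 81.696 m

81.7 m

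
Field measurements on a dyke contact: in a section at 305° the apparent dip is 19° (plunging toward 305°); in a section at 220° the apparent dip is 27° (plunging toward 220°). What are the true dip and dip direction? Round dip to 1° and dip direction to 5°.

Each apparent-dip line lies in the plane. As unit vectors (x east, y north, z up), v₁ plunges 19°→305° and v₂ plunges 27°→220°.
n = v₁ × v₂ = (-0.468, -0.165, 0.839) (taken with n_z > 0).
True dip = arccos(n_z / |n|) = arccos(0.8606) = 30.6°.
The horizontal component of n points toward azimuth atan2(n_x, n_y) = 251°, the dip direction.

true dip 31°, dip direction 250°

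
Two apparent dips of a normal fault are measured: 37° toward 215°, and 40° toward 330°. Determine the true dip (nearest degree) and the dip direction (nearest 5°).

true dip 56°, dip direction 275°

Represent each trace as a vector plunging at its apparent dip toward its trend (east-north-up frame): v₁ = (-0.458, -0.654, -0.602), v₂ = (-0.383, 0.663, -0.643).
Cross product v₁ × v₂ gives the pole to the plane: n ∝ (-0.820, 0.064, 0.554).
tan δ = √(n_x²+n_y²)/n_z = 0.822/0.554, so δ = 56.0°.
The horizontal component of n points toward azimuth atan2(n_x, n_y) = 274°, the dip direction.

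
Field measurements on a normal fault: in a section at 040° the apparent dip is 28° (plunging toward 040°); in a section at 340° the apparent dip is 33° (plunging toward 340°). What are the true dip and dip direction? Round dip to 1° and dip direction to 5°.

Each apparent-dip line lies in the plane. As unit vectors (x east, y north, z up), v₁ plunges 28°→040° and v₂ plunges 33°→340°.
n = v₁ × v₂ = (0.002, 0.444, 0.641) (taken with n_z > 0).
True dip = arccos(n_z / |n|) = arccos(0.8223) = 34.7°.
Dip direction = atan2(0.002, 0.444) = 0° (azimuth of n's horizontal projection).

true dip 35°, dip direction 000°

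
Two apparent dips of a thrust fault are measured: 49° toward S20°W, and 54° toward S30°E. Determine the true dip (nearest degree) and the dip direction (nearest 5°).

true dip 55°, dip direction 165°

Represent each trace as a vector plunging at its apparent dip toward its trend (east-north-up frame): v₁ = (-0.224, -0.616, -0.755), v₂ = (0.294, -0.509, -0.809).
n = v₁ × v₂ = (0.115, -0.403, 0.295) (taken with n_z > 0).
tan δ = √(n_x²+n_y²)/n_z = 0.419/0.295, so δ = 54.8°.
Dip direction = azimuth of (n_x, n_y) = atan2(0.115, -0.403) = 164°.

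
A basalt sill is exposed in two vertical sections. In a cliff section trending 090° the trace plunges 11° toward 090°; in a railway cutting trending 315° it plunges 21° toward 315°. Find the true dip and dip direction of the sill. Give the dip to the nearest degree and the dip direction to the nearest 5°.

Each apparent-dip line lies in the plane. As unit vectors (x east, y north, z up), v₁ plunges 11°→090° and v₂ plunges 21°→315°.
n = v₁ × v₂ = (0.126, 0.478, 0.648) (taken with n_z > 0).
tan δ = √(n_x²+n_y²)/n_z = 0.494/0.648, so δ = 37.3°.
Dip direction = atan2(0.126, 0.478) = 15° (azimuth of n's horizontal projection).

true dip 37°, dip direction 015°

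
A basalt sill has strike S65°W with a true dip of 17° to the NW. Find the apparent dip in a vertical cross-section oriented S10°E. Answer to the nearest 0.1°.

16.5°

The strike is S65°W and the section trends S10°E; the acute angle between them is β = 75°.
tan α = tan 17° × sin 75° = 0.3057 × 0.9659 = 0.2953
apparent dip = arctan 0.2953 = 16.45°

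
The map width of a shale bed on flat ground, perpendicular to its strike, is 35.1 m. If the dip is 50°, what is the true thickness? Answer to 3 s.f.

26.9 m

True thickness t = w · sin(dip) = 35.1 × sin 50°
t = 35.1 × 0.7660 = 26.888 m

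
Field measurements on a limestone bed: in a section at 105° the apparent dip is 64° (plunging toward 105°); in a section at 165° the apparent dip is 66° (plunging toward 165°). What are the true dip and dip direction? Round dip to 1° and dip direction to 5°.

true dip 68°, dip direction 140°

Each apparent-dip line lies in the plane. As unit vectors (x east, y north, z up), v₁ plunges 64°→105° and v₂ plunges 66°→165°.
The plane normal is n = v₁ × v₂ ∝ (0.249, -0.292, 0.154).
True dip = arccos(n_z / |n|) = arccos(0.3729) = 68.1°.
The horizontal component of n points toward azimuth atan2(n_x, n_y) = 140°, the dip direction.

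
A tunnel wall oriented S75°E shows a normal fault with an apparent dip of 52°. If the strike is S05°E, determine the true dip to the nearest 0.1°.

The section is 70° from the strike.
tan(true dip) = tan 52° / sin 70° = 1.3621
true dip = arctan 1.3621 = 53.72°

53.7°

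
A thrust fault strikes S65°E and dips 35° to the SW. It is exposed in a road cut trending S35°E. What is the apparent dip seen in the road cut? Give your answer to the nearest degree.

The section lies 30° from the strike.
tan α = tan 35° × sin 30° = 0.7002 × 0.5000 = 0.3501
α = arctan(0.3501) = 19.30°

19°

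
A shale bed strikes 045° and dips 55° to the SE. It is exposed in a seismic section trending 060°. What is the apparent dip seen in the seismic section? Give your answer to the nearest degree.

Angle between strike (045°) and section (060°): β = 15°.
tan α = tan 55° × sin 15° = 1.4281 × 0.2588 = 0.3696
apparent dip = arctan 0.3696 = 20.29°

20°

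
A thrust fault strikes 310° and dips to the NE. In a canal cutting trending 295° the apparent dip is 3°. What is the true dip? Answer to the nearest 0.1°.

β = acute angle between strike 310° and section 295° = 15°.
tan(true dip) = tan 3° / sin 15° = 0.2025
true dip = arctan 0.2025 = 11.45°

11.4°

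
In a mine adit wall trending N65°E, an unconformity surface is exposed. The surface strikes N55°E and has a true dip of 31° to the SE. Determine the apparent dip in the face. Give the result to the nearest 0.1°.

6.0°

Angle between strike (N55°E) and section (N65°E): β = 10°.
tan(apparent dip) = tan 31° · sin 10° = 0.1043
apparent dip = arctan 0.1043 = 5.96°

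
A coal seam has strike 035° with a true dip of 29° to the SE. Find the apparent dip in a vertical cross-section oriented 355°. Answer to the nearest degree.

The section lies 40° from the strike.
tan(apparent dip) = tan 29° · sin 40° = 0.3563
α = arctan(0.3563) = 19.61°

20°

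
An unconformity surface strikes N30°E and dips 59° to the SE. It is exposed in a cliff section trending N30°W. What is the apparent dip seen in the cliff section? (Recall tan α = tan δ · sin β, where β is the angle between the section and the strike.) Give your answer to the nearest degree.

Angle between strike (N30°E) and section (N30°W): β = 60°.
tan α = tan 59° × sin 60° = 1.6643 × 0.8660 = 1.4413
apparent dip = arctan 1.4413 = 55.25°

55°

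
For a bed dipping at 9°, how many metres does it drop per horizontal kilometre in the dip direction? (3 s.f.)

drop per km = 1000 × tan 9° = 1000 × 0.1584

158 m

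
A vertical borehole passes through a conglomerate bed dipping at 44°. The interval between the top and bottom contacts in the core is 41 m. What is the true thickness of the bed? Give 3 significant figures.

29.5 m

True thickness t = h · cos(dip) = 41 × cos 44°
t = 41 × 0.7193 = 29.493 m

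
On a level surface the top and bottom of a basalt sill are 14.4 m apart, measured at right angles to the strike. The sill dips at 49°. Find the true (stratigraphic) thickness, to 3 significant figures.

True thickness t = w · sin(dip) = 14.4 × sin 49°
t = 14.4 × 0.7547 = 10.868 m

10.9 m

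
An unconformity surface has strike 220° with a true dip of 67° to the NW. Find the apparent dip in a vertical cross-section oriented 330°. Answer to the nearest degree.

The strike is 220° and the section trends 330°; the acute angle between them is β = 70°.
tan(apparent dip) = tan 67° · sin 70° = 2.2138
apparent dip = arctan 2.2138 = 65.69°

66°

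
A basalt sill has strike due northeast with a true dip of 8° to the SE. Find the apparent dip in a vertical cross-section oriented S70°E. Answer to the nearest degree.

7°

The section lies 65° from the strike.
tan(apparent dip) = tan 8° · sin 65° = 0.1274
apparent dip = arctan 0.1274 = 7.26°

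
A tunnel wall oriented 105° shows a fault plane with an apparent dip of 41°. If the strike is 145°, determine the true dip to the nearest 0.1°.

53.5°

β = acute angle between strike 145° and section 105° = 40°.
tan(true dip) = tan 41° / sin 40° = 1.3524
true dip = arctan 1.3524 = 53.52°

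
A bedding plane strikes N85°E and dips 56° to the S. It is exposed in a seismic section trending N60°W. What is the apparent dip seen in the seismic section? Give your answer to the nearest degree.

The strike is N85°E and the section trends N60°W; the acute angle between them is β = 35°.
tan(apparent dip) = tan 56° · sin 35° = 0.8504
apparent dip = arctan 0.8504 = 40.38°

40°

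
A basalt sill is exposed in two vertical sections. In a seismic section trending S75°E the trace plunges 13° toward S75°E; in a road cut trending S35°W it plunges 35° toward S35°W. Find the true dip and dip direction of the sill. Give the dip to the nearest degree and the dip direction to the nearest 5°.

Represent each trace as a vector plunging at its apparent dip toward its trend (east-north-up frame): v₁ = (0.941, -0.252, -0.225), v₂ = (-0.470, -0.671, -0.574).
The plane normal is n = v₁ × v₂ ∝ (0.006, -0.646, 0.750).
True dip = arccos(n_z / |n|) = arccos(0.7579) = 40.7°.
Dip direction = azimuth of (n_x, n_y) = atan2(0.006, -0.646) = 179°.

true dip 41°, dip direction 180°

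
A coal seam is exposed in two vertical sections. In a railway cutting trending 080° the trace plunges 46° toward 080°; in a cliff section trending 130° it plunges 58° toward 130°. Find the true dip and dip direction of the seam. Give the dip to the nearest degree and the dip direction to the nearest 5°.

true dip 58°, dip direction 130°

Each apparent-dip line lies in the plane. As unit vectors (x east, y north, z up), v₁ plunges 46°→080° and v₂ plunges 58°→130°.
n = v₁ × v₂ = (0.347, -0.288, 0.282) (taken with n_z > 0).
tan δ = √(n_x²+n_y²)/n_z = 0.451/0.282, so δ = 58.0°.
The horizontal component of n points toward azimuth atan2(n_x, n_y) = 130°, the dip direction.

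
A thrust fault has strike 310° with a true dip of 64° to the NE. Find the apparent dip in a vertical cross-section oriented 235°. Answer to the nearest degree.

63°

The section lies 75° from the strike.
tan(apparent dip) = tan 64° · sin 75° = 1.9804
apparent dip = arctan 1.9804 = 63.21°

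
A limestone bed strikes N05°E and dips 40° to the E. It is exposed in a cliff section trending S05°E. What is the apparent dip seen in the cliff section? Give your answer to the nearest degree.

The section lies 10° from the strike.
tan(apparent dip) = tan 40° · sin 10° = 0.1457
α = arctan(0.1457) = 8.29°

8°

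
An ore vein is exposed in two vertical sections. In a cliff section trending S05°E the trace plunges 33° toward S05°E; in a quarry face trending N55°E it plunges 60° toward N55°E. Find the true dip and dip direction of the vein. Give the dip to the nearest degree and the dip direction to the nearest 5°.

Represent each trace as a vector plunging at its apparent dip toward its trend (east-north-up frame): v₁ = (0.073, -0.835, -0.545), v₂ = (0.410, 0.287, -0.866).
The plane normal is n = v₁ × v₂ ∝ (0.880, -0.160, 0.363).
tan δ = √(n_x²+n_y²)/n_z = 0.894/0.363, so δ = 67.9°.
Dip direction = atan2(0.880, -0.160) = 100° (azimuth of n's horizontal projection).

true dip 68°, dip direction 100°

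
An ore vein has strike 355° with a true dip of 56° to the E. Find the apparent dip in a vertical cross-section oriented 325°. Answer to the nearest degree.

37°

Angle between strike (355°) and section (325°): β = 30°.
tan(apparent dip) = tan 56° · sin 30° = 0.7413
α = arctan(0.7413) = 36.55°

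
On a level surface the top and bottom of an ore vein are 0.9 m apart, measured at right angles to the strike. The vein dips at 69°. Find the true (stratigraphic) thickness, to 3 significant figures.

0.840 m

True thickness t = w · sin(dip) = 0.9 × sin 69°
t = 0.9 × 0.9336 = 0.840 m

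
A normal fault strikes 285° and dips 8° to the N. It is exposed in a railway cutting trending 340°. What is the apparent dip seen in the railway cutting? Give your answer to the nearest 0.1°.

The section lies 55° from the strike.
tan α = tan 8° × sin 55° = 0.1405 × 0.8192 = 0.1151
α = arctan(0.1151) = 6.57°

6.6°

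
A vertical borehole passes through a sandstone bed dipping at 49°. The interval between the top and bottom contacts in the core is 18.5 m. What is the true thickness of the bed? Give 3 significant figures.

12.1 m

True thickness t = h · cos(dip) = 18.5 × cos 49°
t = 18.5 × 0.6561 = 12.137 m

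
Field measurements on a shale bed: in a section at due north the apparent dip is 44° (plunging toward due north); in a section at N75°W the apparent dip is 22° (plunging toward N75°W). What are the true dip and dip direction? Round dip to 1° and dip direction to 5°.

true dip 44°, dip direction 350°

Each apparent-dip line lies in the plane. As unit vectors (x east, y north, z up), v₁ plunges 44°→due north and v₂ plunges 22°→N75°W.
The plane normal is n = v₁ × v₂ ∝ (-0.103, 0.622, 0.644).
tan δ = √(n_x²+n_y²)/n_z = 0.631/0.644, so δ = 44.4°.
Dip direction = atan2(-0.103, 0.622) = 351° (azimuth of n's horizontal projection).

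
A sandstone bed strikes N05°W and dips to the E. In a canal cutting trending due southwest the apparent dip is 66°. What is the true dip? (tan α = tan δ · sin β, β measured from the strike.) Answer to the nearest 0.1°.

71.2°

The section is 50° from the strike.
tan δ = tan α / sin β = tan 66° / sin 50° = 2.2460 / 0.7660 = 2.9320
δ = arctan(2.9320) = 71.17°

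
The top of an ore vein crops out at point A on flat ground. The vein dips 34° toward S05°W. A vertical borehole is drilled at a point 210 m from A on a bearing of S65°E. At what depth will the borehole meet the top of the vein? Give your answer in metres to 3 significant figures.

The hole lies 70° from the dip direction, so the down-dip offset is 210 × cos 70° = 71.82 m.
Depth = down-dip offset × tan(dip) = 71.82 × tan 34° = 71.82 × 0.6745
Depth = 48.45 m

48.4 m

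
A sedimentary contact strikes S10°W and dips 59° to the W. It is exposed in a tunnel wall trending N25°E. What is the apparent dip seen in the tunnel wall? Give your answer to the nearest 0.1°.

The section lies 15° from the strike.
tan α = tan 59° × sin 15° = 1.6643 × 0.2588 = 0.4307
apparent dip = arctan 0.4307 = 23.30°

23.3°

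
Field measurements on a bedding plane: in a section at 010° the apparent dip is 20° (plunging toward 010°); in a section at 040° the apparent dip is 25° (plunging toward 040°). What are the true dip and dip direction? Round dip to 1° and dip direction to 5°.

true dip 25°, dip direction 050°

Each apparent-dip line lies in the plane. As unit vectors (x east, y north, z up), v₁ plunges 20°→010° and v₂ plunges 25°→040°.
n = v₁ × v₂ = (0.154, 0.130, 0.426) (taken with n_z > 0).
Dip δ = arctan(|n_h|/n_z) = arctan(0.201/0.426) = 25.3°.
Dip direction = azimuth of (n_x, n_y) = atan2(0.154, 0.130) = 50°.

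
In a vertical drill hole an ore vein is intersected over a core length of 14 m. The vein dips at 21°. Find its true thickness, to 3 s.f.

True thickness t = h · cos(dip) = 14 × cos 21°
t = 14 × 0.9336 = 13.070 m

13.1 m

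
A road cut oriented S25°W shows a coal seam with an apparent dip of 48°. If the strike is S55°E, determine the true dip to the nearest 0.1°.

β = acute angle between strike S55°E and section S25°W = 80°.
tan(true dip) = tan 48° / sin 80° = 1.1277
true dip = arctan 1.1277 = 48.44°

48.4°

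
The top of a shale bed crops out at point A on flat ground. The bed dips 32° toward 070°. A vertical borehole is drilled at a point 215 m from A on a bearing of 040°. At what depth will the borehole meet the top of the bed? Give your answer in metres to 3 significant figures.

The hole lies 30° from the dip direction, so the down-dip offset is 215 × cos 30° = 186.20 m.
Depth = down-dip offset × tan(dip) = 186.20 × tan 32° = 186.20 × 0.6249
Depth = 116.35 m

116 m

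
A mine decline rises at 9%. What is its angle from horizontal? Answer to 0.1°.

5.1°

tan θ = 9/100 = 0.0900
θ = arctan(0.0900) = 5.14°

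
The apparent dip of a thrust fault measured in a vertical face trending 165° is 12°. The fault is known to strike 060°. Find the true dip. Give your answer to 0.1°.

The section is 75° from the strike.
tan(true dip) = tan 12° / sin 75° = 0.2201
δ = arctan(0.2201) = 12.41°

12.4°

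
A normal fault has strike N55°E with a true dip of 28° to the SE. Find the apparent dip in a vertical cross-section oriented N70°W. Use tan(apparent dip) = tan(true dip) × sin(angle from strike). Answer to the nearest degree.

The strike is N55°E and the section trends N70°W; the acute angle between them is β = 55°.
tan(apparent dip) = tan 28° · sin 55° = 0.4356
apparent dip = arctan 0.4356 = 23.54°

24°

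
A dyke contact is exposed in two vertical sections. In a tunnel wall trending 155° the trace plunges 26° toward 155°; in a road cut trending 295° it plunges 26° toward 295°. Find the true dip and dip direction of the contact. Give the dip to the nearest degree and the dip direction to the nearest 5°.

The two traces are lines in the plane: v₁ = (sin 155°·cos 26°, cos 155°·cos 26°, −sin 26°), v₂ = (sin 295°·cos 26°, cos 295°·cos 26°, −sin 26°).
The plane normal is n = v₁ × v₂ ∝ (-0.524, -0.524, 0.519).
tan δ = √(n_x²+n_y²)/n_z = 0.740/0.519, so δ = 55.0°.
Dip direction = atan2(-0.524, -0.524) = 225° (azimuth of n's horizontal projection).

true dip 55°, dip direction 225°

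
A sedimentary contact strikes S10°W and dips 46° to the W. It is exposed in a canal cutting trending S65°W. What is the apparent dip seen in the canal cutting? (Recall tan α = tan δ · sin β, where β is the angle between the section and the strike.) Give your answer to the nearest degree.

40°

The strike is S10°W and the section trends S65°W; the acute angle between them is β = 55°.
tan(apparent dip) = tan 46° · sin 55° = 0.8483
apparent dip = arctan 0.8483 = 40.31°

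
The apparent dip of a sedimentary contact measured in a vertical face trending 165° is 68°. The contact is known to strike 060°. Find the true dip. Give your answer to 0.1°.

68.7°

β = acute angle between strike 060° and section 165° = 75°.
tan(true dip) = tan 68° / sin 75° = 2.5624
true dip = arctan 2.5624 = 68.68°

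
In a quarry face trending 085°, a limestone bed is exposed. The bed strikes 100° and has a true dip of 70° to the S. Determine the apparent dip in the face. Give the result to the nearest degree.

35°

The section lies 15° from the strike.
tan(apparent dip) = tan 70° · sin 15° = 0.7111
α = arctan(0.7111) = 35.42°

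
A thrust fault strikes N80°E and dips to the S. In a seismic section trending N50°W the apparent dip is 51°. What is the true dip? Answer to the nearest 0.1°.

58.2°

β = acute angle between strike N80°E and section N50°W = 50°.
tan(true dip) = tan 51° / sin 50° = 1.6120
true dip = arctan 1.6120 = 58.19°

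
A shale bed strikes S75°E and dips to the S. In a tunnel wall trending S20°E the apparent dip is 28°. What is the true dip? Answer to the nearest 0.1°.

33.0°

β = acute angle between strike S75°E and section S20°E = 55°.
tan δ = tan α / sin β = tan 28° / sin 55° = 0.5317 / 0.8192 = 0.6491
true dip = arctan 0.6491 = 32.99°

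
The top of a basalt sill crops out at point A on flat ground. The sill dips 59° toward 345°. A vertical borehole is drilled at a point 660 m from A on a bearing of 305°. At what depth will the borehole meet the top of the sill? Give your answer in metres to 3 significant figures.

The hole lies 40° from the dip direction, so the down-dip offset is 660 × cos 40° = 505.59 m.
Depth = down-dip offset × tan(dip) = 505.59 × tan 59° = 505.59 × 1.6643
Depth = 841.44 m

841 m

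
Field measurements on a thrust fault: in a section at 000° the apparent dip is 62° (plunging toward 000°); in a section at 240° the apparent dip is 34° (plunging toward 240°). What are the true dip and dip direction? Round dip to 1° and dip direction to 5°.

Each apparent-dip line lies in the plane. As unit vectors (x east, y north, z up), v₁ plunges 62°→000° and v₂ plunges 34°→240°.
Cross product v₁ × v₂ gives the pole to the plane: n ∝ (-0.629, 0.634, 0.337).
True dip = arccos(n_z / |n|) = arccos(0.3532) = 69.3°.
Dip direction = azimuth of (n_x, n_y) = atan2(-0.629, 0.634) = 315°.

true dip 69°, dip direction 315°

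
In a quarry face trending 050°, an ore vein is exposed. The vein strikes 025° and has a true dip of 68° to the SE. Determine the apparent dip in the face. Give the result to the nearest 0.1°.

Angle between strike (025°) and section (050°): β = 25°.
tan(apparent dip) = tan 68° · sin 25° = 1.0460
apparent dip = arctan 1.0460 = 46.29°

46.3°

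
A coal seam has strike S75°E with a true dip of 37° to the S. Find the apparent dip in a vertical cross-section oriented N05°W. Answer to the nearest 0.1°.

Angle between strike (S75°E) and section (N05°W): β = 70°.
tan α = tan 37° × sin 70° = 0.7536 × 0.9397 = 0.7081
apparent dip = arctan 0.7081 = 35.30°

35.3°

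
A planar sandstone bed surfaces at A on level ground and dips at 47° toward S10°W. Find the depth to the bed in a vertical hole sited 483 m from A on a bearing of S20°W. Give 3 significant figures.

The hole lies 10° from the dip direction, so the down-dip offset is 483 × cos 10° = 475.66 m.
Depth = down-dip offset × tan(dip) = 475.66 × tan 47° = 475.66 × 1.0724
Depth = 510.09 m

510 m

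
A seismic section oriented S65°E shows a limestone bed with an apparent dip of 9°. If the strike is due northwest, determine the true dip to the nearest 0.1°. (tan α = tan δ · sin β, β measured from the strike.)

β = acute angle between strike due northwest and section S65°E = 20°.
tan δ = tan α / sin β = tan 9° / sin 20° = 0.1584 / 0.3420 = 0.4631
δ = arctan(0.4631) = 24.85°

24.8°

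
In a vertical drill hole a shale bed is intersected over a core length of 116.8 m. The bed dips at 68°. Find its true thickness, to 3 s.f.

True thickness t = h · cos(dip) = 116.8 × cos 68°
t = 116.8 × 0.3746 = 43.754 m

43.8 m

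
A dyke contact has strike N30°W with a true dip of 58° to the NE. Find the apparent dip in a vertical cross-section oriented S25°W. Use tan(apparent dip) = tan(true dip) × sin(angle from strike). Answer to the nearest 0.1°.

The section lies 55° from the strike.
tan α = tan 58° × sin 55° = 1.6003 × 0.8192 = 1.3109
apparent dip = arctan 1.3109 = 52.66°

52.7°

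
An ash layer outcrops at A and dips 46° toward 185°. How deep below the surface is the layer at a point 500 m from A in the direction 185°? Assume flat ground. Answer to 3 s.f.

The hole is directly down-dip from the outcrop, so the down-dip offset is 500 m.
Depth = down-dip offset × tan(dip) = 500.00 × tan 46° = 500.00 × 1.0355
Depth = 517.77 m

518 m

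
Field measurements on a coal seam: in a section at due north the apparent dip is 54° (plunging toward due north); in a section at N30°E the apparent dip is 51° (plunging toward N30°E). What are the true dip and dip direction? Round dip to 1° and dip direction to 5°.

The two traces are lines in the plane: v₁ = (sin 0°·cos 54°, cos 0°·cos 54°, −sin 54°), v₂ = (sin 30°·cos 51°, cos 30°·cos 51°, −sin 51°).
Cross product v₁ × v₂ gives the pole to the plane: n ∝ (0.016, 0.255, 0.185).
tan δ = √(n_x²+n_y²)/n_z = 0.255/0.185, so δ = 54.1°.
Dip direction = azimuth of (n_x, n_y) = atan2(0.016, 0.255) = 4°.

true dip 54°, dip direction 005°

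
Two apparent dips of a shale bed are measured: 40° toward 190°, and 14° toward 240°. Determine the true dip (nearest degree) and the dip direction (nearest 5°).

Represent each trace as a vector plunging at its apparent dip toward its trend (east-north-up frame): v₁ = (-0.133, -0.754, -0.643), v₂ = (-0.840, -0.485, -0.242).
n = v₁ × v₂ = (0.129, -0.508, 0.569) (taken with n_z > 0).
tan δ = √(n_x²+n_y²)/n_z = 0.524/0.569, so δ = 42.6°.
Dip direction = azimuth of (n_x, n_y) = atan2(0.129, -0.508) = 166°.

true dip 43°, dip direction 165°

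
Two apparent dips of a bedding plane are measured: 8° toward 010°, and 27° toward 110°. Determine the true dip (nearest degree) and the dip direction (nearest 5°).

The two traces are lines in the plane: v₁ = (sin 10°·cos 8°, cos 10°·cos 8°, −sin 8°), v₂ = (sin 110°·cos 27°, cos 110°·cos 27°, −sin 27°).
n = v₁ × v₂ = (0.485, 0.038, 0.869) (taken with n_z > 0).
True dip = arccos(n_z / |n|) = arccos(0.8725) = 29.3°.
Dip direction = atan2(0.485, 0.038) = 85° (azimuth of n's horizontal projection).

true dip 29°, dip direction 085°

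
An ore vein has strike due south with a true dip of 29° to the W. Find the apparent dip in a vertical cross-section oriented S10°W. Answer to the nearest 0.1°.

The strike is due south and the section trends S10°W; the acute angle between them is β = 10°.
tan(apparent dip) = tan 29° · sin 10° = 0.0963
apparent dip = arctan 0.0963 = 5.50°

5.5°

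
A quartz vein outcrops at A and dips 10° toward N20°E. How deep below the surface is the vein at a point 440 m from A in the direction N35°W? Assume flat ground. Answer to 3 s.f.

The hole lies 55° from the dip direction, so the down-dip offset is 440 × cos 55° = 252.37 m.
Depth = down-dip offset × tan(dip) = 252.37 × tan 10° = 252.37 × 0.1763
Depth = 44.50 m

44.5 m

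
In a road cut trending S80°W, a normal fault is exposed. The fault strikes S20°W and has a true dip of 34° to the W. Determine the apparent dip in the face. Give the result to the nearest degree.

30°

The section lies 60° from the strike.
tan α = tan 34° × sin 60° = 0.6745 × 0.8660 = 0.5841
α = arctan(0.5841) = 30.29°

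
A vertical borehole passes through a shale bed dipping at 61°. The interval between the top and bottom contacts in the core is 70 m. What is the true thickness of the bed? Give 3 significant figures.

33.9 m

True thickness t = h · cos(dip) = 70 × cos 61°
t = 70 × 0.4848 = 33.937 m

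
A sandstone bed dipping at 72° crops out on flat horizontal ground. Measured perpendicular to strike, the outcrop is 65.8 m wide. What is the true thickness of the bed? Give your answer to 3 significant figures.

True thickness t = w · sin(dip) = 65.8 × sin 72°
t = 65.8 × 0.9511 = 62.580 m

62.6 m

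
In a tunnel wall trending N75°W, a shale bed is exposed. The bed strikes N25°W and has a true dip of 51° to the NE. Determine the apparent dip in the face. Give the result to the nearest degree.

Angle between strike (N25°W) and section (N75°W): β = 50°.
tan(apparent dip) = tan 51° · sin 50° = 0.9460
α = arctan(0.9460) = 43.41°

43°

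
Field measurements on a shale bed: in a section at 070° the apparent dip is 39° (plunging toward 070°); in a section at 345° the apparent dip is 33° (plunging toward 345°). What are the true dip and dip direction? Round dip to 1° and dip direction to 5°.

true dip 45°, dip direction 035°

Each apparent-dip line lies in the plane. As unit vectors (x east, y north, z up), v₁ plunges 39°→070° and v₂ plunges 33°→345°.
The plane normal is n = v₁ × v₂ ∝ (0.365, 0.534, 0.649).
Dip δ = arctan(|n_h|/n_z) = arctan(0.647/0.649) = 44.9°.
The horizontal component of n points toward azimuth atan2(n_x, n_y) = 34°, the dip direction.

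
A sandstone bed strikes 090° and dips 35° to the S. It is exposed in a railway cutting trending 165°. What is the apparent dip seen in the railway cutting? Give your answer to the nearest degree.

34°

Angle between strike (090°) and section (165°): β = 75°.
tan(apparent dip) = tan 35° · sin 75° = 0.6763
α = arctan(0.6763) = 34.07°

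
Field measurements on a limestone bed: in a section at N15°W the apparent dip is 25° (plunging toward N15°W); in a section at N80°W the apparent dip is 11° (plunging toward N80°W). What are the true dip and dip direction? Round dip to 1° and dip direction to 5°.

true dip 25°, dip direction 345°

Each apparent-dip line lies in the plane. As unit vectors (x east, y north, z up), v₁ plunges 25°→N15°W and v₂ plunges 11°→N80°W.
Cross product v₁ × v₂ gives the pole to the plane: n ∝ (-0.095, 0.364, 0.806).
tan δ = √(n_x²+n_y²)/n_z = 0.376/0.806, so δ = 25.0°.
The horizontal component of n points toward azimuth atan2(n_x, n_y) = 345°, the dip direction.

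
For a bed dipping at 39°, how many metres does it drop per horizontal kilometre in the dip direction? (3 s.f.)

810 m

drop per km = 1000 × tan 39° = 1000 × 0.8098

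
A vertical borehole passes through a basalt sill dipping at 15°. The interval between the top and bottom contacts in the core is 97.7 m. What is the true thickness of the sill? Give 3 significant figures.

True thickness t = h · cos(dip) = 97.7 × cos 15°
t = 97.7 × 0.9659 = 94.371 m

94.4 m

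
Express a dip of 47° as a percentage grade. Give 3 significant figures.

107%

grade % = 100 × tan 47° = 100 × 1.0724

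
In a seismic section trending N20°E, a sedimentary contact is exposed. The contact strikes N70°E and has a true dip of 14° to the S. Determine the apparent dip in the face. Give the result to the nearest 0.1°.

The strike is N70°E and the section trends N20°E; the acute angle between them is β = 50°.
tan α = tan 14° × sin 50° = 0.2493 × 0.7660 = 0.1910
α = arctan(0.1910) = 10.81°

10.8°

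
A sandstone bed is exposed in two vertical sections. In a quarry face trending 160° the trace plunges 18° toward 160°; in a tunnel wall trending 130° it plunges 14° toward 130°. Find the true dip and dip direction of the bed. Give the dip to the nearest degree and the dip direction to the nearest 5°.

Represent each trace as a vector plunging at its apparent dip toward its trend (east-north-up frame): v₁ = (0.325, -0.894, -0.309), v₂ = (0.743, -0.624, -0.242).
Cross product v₁ × v₂ gives the pole to the plane: n ∝ (0.023, -0.151, 0.461).
True dip = arccos(n_z / |n|) = arccos(0.9493) = 18.3°.
The horizontal component of n points toward azimuth atan2(n_x, n_y) = 171°, the dip direction.

true dip 18°, dip direction 170°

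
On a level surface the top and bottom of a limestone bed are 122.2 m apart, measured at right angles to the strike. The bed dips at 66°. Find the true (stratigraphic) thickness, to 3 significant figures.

112 m

True thickness t = w · sin(dip) = 122.2 × sin 66°
t = 122.2 × 0.9135 = 111.635 m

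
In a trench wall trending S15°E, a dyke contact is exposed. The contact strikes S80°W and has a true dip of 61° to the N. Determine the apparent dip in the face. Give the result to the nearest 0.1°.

60.9°

The strike is S80°W and the section trends S15°E; the acute angle between them is β = 85°.
tan(apparent dip) = tan 61° · sin 85° = 1.7972
apparent dip = arctan 1.7972 = 60.91°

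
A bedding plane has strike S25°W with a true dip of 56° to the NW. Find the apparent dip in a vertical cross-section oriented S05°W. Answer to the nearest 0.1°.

Angle between strike (S25°W) and section (S05°W): β = 20°.
tan α = tan 56° × sin 20° = 1.4826 × 0.3420 = 0.5071
α = arctan(0.5071) = 26.89°

26.9°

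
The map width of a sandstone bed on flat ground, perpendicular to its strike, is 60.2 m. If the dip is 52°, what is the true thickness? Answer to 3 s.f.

True thickness t = w · sin(dip) = 60.2 × sin 52°
t = 60.2 × 0.7880 = 47.438 m

47.4 m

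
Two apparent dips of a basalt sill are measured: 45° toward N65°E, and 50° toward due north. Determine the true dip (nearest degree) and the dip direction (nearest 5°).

Each apparent-dip line lies in the plane. As unit vectors (x east, y north, z up), v₁ plunges 45°→N65°E and v₂ plunges 50°→due north.
n = v₁ × v₂ = (0.226, 0.491, 0.412) (taken with n_z > 0).
True dip = arccos(n_z / |n|) = arccos(0.6063) = 52.7°.
Dip direction = azimuth of (n_x, n_y) = atan2(0.226, 0.491) = 25°.

true dip 53°, dip direction 025°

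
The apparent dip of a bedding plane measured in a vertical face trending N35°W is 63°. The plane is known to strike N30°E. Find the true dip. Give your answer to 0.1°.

65.2°

The section is 65° from the strike.
tan δ = tan α / sin β = tan 63° / sin 65° = 1.9626 / 0.9063 = 2.1655
true dip = arctan 2.1655 = 65.21°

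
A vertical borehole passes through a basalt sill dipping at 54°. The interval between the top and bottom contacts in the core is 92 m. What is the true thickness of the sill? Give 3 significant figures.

True thickness t = h · cos(dip) = 92 × cos 54°
t = 92 × 0.5878 = 54.076 m

54.1 m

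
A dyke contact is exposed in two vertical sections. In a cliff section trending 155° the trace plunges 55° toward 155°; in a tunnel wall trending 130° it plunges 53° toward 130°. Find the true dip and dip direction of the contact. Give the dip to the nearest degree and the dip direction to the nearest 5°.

true dip 55°, dip direction 150°

Represent each trace as a vector plunging at its apparent dip toward its trend (east-north-up frame): v₁ = (0.242, -0.520, -0.819), v₂ = (0.461, -0.387, -0.799).
The plane normal is n = v₁ × v₂ ∝ (0.098, -0.184, 0.146).
Dip δ = arctan(|n_h|/n_z) = arctan(0.209/0.146) = 55.0°.
Dip direction = atan2(0.098, -0.184) = 152° (azimuth of n's horizontal projection).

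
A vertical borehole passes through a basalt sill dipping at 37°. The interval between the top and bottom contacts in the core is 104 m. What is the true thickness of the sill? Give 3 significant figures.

83.1 m

True thickness t = h · cos(dip) = 104 × cos 37°
t = 104 × 0.7986 = 83.058 m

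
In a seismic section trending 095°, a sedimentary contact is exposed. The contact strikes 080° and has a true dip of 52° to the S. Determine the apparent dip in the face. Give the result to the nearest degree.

The strike is 080° and the section trends 095°; the acute angle between them is β = 15°.
tan(apparent dip) = tan 52° · sin 15° = 0.3313
α = arctan(0.3313) = 18.33°

18°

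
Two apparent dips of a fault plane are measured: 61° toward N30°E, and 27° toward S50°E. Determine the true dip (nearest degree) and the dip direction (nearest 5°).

The two traces are lines in the plane: v₁ = (sin 30°·cos 61°, cos 30°·cos 61°, −sin 61°), v₂ = (sin 130°·cos 27°, cos 130°·cos 27°, −sin 27°).
Cross product v₁ × v₂ gives the pole to the plane: n ∝ (0.692, 0.487, 0.425).
True dip = arccos(n_z / |n|) = arccos(0.4493) = 63.3°.
Dip direction = azimuth of (n_x, n_y) = atan2(0.692, 0.487) = 55°.

true dip 63°, dip direction 055°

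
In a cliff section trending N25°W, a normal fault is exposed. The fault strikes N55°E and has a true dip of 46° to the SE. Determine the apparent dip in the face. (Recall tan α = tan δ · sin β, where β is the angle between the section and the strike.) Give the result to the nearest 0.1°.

45.6°

Angle between strike (N55°E) and section (N25°W): β = 80°.
tan α = tan 46° × sin 80° = 1.0355 × 0.9848 = 1.0198
apparent dip = arctan 1.0198 = 45.56°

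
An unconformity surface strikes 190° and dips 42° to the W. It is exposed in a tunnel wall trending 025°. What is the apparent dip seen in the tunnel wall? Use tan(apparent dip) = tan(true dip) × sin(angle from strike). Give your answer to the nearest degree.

Angle between strike (190°) and section (025°): β = 15°.
tan α = tan 42° × sin 15° = 0.9004 × 0.2588 = 0.2330
apparent dip = arctan 0.2330 = 13.12°

13°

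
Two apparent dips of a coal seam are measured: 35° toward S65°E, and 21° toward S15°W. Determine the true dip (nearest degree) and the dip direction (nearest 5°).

true dip 37°, dip direction 135°

Represent each trace as a vector plunging at its apparent dip toward its trend (east-north-up frame): v₁ = (0.742, -0.346, -0.574), v₂ = (-0.242, -0.902, -0.358).
The plane normal is n = v₁ × v₂ ∝ (0.393, -0.405, 0.753).
tan δ = √(n_x²+n_y²)/n_z = 0.564/0.753, so δ = 36.8°.
Dip direction = azimuth of (n_x, n_y) = atan2(0.393, -0.405) = 136°.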